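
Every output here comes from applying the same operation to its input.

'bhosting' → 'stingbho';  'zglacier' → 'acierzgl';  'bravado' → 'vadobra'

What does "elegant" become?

gantele

What's happening: move the first 3 characters to the end (rotate left by 3).
For "elegant" the result is "gantele".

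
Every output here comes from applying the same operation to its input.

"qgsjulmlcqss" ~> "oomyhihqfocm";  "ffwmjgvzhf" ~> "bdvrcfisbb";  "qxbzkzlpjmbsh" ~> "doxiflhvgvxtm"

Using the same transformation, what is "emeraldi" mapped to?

Each output is the input with this applied: shift every letter 4 places backward in the alphabet (wrapping around), then reverse the string.
Working it through for "emeraldi": intermediate "aianwhze", final "ezhwnaia".

ezhwnaia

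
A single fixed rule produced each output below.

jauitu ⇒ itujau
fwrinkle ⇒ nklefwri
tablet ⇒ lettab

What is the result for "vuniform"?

formvuni

What's happening: swap the front and back halves of the string.
On "vuniform" that produces "formvuni".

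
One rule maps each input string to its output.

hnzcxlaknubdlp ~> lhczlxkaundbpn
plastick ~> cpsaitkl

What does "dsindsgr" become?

gdnisdrs

The rule is to swap each adjacent pair of characters (1↔2, 3↔4, ...), then swap the first and last characters.
On "dsindsgr": the first step gives "sdnisdrg", and the second then gives "gdnisdrs".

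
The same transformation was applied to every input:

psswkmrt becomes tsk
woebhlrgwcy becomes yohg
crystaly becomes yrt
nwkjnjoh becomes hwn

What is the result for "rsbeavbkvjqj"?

In each case the input is transformed by: keep one character in every 3, starting at position 2 (positions 2nd, 5th, 8th, ...), then move the last character to the front.
Working it through for "rsbeavbkvjqj": intermediate "sakq", final "qsak".
(Check on "nwkjnjoh": → "wnh" → "hwn" ✓)

qsak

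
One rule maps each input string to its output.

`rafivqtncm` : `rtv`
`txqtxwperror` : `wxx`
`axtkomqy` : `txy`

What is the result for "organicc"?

What's happening: sort the characters into alphabetical order, then keep only the last 3 characters.
"organicc" → "accginor" → "nor".

nor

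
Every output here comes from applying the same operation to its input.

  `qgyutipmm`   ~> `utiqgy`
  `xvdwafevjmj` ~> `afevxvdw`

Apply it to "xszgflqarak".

In each case the input is transformed by: delete the last 3 characters, then swap the front and back halves of the string.
"xszgflqarak" → "xszgflqa" → "flqaxszg".

flqaxszg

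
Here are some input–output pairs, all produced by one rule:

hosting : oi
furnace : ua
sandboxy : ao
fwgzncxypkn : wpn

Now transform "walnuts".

au

Each output is the input with this applied: take characters alternately from the front and the back (1st, last, 2nd, 2nd-last, ...), then keep one character in every 3, starting at position 3 (positions 3rd, 6th, 9th, ...).
Applying both steps to "walnuts": "wsatlun", then "au".
(Check on "sandboxy": → "syaxnodb" → "ao" ✓)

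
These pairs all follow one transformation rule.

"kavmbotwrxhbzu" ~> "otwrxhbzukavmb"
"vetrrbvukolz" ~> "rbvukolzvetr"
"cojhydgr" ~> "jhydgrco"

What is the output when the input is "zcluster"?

lusterzc

Each output is the input with this applied: swap the front and back halves of the string, then move the last 2 characters to the front (rotate right by 2).
For "zcluster", step one produces "sterzclu"; step two turns that into "lusterzc".
(Check on "kavmbotwrxhbzu": → "wrxhbzukavmbot" → "otwrxhbzukavmb" ✓)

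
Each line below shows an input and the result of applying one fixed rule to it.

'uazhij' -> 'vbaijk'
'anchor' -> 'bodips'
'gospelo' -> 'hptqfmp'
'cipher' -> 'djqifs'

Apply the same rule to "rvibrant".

swjcsbou

Rule — shift every letter 1 place forward in the alphabet (wrapping around).
For "rvibrant" the result is "swjcsbou".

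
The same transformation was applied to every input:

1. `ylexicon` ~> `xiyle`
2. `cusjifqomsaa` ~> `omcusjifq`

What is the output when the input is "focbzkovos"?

The pattern: delete the last 3 characters, then move the last 2 characters to the front (rotate right by 2).
On "focbzkovos": the first step gives "focbzko", and the second then gives "kofocbz".

kofocbz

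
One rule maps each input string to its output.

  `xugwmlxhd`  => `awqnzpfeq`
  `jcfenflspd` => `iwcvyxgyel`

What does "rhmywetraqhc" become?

Each output is the input with this applied: move the last 2 characters to the front (rotate right by 2), then shift every letter 7 places backward in the alphabet (wrapping around).
Working it through for "rhmywetraqhc": intermediate "hcrhmywetraq", final "avkafrpxmktj".

avkafrpxmktj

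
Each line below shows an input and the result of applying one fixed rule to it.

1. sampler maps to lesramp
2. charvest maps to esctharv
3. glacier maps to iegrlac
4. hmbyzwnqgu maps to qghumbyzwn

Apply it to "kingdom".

Rule — swap the first and last characters, then move the last 3 characters to the front (rotate right by 3).
"kingdom" → "mingdok" → "dokming".

dokming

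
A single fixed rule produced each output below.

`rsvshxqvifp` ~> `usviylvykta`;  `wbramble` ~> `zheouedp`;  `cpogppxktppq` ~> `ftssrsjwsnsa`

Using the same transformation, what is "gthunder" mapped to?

Each output is the input with this applied: shift every letter 3 places forward in the alphabet (wrapping around), then take characters alternately from the front and the back (1st, last, 2nd, 2nd-last, ...).
Working it through for "gthunder": intermediate "jwkxqghu", final "juwhkgxq".
(Check on "rsvshxqvifp": → "uvyvkatylis" → "usviylvykta" ✓)

juwhkgxq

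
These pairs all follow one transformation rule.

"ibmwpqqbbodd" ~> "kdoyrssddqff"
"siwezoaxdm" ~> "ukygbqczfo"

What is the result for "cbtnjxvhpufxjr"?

The pattern: shift every letter 2 places forward in the alphabet (wrapping around).
On "cbtnjxvhpufxjr" that produces "edvplzxjrwhzlt".

edvplzxjrwhzlt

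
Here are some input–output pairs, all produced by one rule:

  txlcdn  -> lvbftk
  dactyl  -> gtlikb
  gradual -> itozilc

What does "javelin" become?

qvridmt

The transformation: shift every letter 8 places forward in the alphabet (wrapping around), then move the last 2 characters to the front (rotate right by 2).
On "javelin" that produces "qvridmt".
(Check on "gradual": → "ozilcit" → "itozilc" ✓)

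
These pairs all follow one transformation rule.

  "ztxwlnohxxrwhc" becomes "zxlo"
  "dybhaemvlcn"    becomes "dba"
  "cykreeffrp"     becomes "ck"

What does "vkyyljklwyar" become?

Looking at the pairs, the operation is to keep every other character starting from the first (positions 1st, 3rd, 5th, ...), then delete the last 3 characters.
Applying that to "vkyyljklwyar" gives "vyl".

vyl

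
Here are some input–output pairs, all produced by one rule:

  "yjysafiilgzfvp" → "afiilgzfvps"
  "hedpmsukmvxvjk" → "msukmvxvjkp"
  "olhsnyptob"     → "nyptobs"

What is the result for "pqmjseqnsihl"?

In each case the input is transformed by: delete the first 3 characters, then move the first character to the end.
So "pqmjseqnsihl" becomes "seqnsihlj".

seqnsihlj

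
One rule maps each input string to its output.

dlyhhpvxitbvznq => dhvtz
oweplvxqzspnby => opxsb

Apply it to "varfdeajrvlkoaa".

In each case the input is transformed by: keep one character in every 3, starting at position 1 (positions 1st, 4th, 7th, ...).
"varfdeajrvlkoaa" → "vfavo".

vfavo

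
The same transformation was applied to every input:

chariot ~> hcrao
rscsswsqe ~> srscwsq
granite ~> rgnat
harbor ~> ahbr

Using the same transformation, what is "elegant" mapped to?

The rule is to swap each adjacent pair of characters (1↔2, 3↔4, ...), then delete the last 2 characters.
For "elegant", step one produces "legenat"; step two turns that into "legen".

legen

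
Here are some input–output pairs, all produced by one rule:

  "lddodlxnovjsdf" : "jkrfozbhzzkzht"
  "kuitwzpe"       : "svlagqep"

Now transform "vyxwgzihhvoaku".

ddrkwgqrutscve

Looking at the pairs, the operation is to shift every letter 4 places backward in the alphabet (wrapping around), then swap the front and back halves of the string.
Applying both steps to "vyxwgzihhvoaku": "rutscveddrkwgq", then "ddrkwgqrutscve".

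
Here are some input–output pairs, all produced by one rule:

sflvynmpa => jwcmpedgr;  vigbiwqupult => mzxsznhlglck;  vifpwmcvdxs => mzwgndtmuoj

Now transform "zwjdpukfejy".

qnauglbwvap

In each case the input is transformed by: shift every letter 9 places backward in the alphabet (wrapping around).
So "zwjdpukfejy" becomes "qnauglbwvap".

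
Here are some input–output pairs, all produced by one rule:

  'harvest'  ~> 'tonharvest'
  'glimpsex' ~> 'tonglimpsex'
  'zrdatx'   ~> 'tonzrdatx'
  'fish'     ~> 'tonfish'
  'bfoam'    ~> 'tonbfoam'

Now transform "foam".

tonfoam

The pattern: prepend "ton".
"foam" → "tonfoam".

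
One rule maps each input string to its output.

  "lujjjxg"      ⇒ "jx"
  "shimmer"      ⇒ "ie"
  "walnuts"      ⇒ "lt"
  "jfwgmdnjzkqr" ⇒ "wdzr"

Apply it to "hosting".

The rule is to keep one character in every 3, starting at position 3 (positions 3rd, 6th, 9th, ...).
Doing the same to "hosting": "sn".

sn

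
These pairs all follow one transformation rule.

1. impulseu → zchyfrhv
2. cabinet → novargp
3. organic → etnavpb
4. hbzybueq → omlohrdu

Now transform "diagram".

What's happening: move the first character to the end, then shift every letter 13 places forward in the alphabet (wrapping around) — i.e. ROT13.
On "diagram" that produces "vntenzq".

vntenzq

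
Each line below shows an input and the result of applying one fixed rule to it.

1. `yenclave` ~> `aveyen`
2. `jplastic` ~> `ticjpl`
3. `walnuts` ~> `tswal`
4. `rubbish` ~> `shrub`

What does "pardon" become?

In each case the input is transformed by: move the first 3 characters to the end (rotate left by 3), then delete the first 2 characters.
For "pardon", step one produces "donpar"; step two turns that into "npar".
(Check on "rubbish": → "bishrub" → "shrub" ✓)

npar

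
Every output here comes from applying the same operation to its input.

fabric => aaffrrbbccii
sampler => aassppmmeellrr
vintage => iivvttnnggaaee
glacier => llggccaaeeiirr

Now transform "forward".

Rule — swap each adjacent pair of characters (1↔2, 3↔4, ...), then double every character.
Working it through for "forward": intermediate "ofwrrad", final "ooffwwrrrraadd".

ooffwwrrrraadd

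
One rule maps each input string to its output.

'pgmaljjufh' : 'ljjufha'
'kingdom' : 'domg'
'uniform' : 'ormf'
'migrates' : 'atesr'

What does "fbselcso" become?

The rule is to delete the first 3 characters, then move the first character to the end.
On "fbselcso": the first step gives "elcso", and the second then gives "lcsoe".

lcsoe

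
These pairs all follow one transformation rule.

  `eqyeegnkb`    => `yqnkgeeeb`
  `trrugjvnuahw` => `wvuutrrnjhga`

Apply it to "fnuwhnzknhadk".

zwunnnkkhhfda

The transformation: sort the characters into reverse alphabetical order.
"fnuwhnzknhadk" → "zwunnnkkhhfda".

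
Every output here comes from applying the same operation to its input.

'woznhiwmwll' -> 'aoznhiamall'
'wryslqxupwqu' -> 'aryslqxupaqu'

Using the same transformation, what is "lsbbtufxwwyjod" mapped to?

What's happening: replace every "w" with "a".
"lsbbtufxwwyjod" → "lsbbtufxaayjod".

lsbbtufxaayjod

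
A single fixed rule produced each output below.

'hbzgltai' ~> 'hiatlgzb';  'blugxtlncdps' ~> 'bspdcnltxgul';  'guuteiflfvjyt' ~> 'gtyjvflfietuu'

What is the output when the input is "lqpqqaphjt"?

ltjhpaqqpq

The transformation: reverse the string, then move the last character to the front.
On "lqpqqaphjt": the first step gives "tjhpaqqpql", and the second then gives "ltjhpaqqpq".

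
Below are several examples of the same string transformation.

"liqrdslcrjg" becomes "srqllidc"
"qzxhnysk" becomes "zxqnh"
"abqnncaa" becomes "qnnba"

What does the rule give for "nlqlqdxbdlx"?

xqqnlldb

Each output is the input with this applied: delete the last 3 characters, then sort the characters into reverse alphabetical order.
Doing the same to "nlqlqdxbdlx": "xqqnlldb".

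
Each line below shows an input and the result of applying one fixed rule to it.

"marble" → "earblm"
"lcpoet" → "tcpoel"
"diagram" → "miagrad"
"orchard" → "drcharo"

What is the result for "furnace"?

The transformation: swap the first and last characters.
"furnace" → "eurnacf".

eurnacf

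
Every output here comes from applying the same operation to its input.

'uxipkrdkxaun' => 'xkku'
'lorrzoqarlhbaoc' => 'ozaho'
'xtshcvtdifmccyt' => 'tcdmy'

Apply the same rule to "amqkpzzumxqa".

The pattern: keep one character in every 3, starting at position 2 (positions 2nd, 5th, 8th, ...).
Doing the same to "amqkpzzumxqa": "mpuq".

mpuq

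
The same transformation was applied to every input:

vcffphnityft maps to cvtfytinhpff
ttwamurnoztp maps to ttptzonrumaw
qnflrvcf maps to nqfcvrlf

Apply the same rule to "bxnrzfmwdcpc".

What's happening: move the first 2 characters to the end (rotate left by 2), then reverse the string.
Working it through for "bxnrzfmwdcpc": intermediate "nrzfmwdcpcbx", final "xbcpcdwmfzrn".

xbcpcdwmfzrn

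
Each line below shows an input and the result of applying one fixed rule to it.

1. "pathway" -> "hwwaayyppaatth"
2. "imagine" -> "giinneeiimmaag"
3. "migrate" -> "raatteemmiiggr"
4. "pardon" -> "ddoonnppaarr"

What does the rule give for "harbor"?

The rule is to double every character, then swap the front and back halves of the string.
So "harbor" becomes "bboorrhhaarr".

bboorrhhaarr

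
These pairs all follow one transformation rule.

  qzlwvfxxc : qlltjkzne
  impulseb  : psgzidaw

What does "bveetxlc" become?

qzlhssjp

The pattern: shift every letter 12 places backward in the alphabet (wrapping around), then reverse the string.
For "bveetxlc", step one produces "pjsshlzq"; step two turns that into "qzlhssjp".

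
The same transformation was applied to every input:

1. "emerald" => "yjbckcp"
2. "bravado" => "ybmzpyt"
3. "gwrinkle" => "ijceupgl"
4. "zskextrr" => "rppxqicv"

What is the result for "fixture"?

What's happening: shift every letter 2 places backward in the alphabet (wrapping around), then move the last 3 characters to the front (rotate right by 3).
Applying both steps to "fixture": "dgvrspc", then "spcdgvr".
(Check on "bravado": → "zpytybm" → "ybmzpyt" ✓)

spcdgvr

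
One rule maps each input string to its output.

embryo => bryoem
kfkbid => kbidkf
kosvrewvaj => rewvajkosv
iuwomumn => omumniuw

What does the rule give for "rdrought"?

Rule — swap the front and back halves of the string, then move the last character to the front.
Applying both steps to "rdrought": "ughtrdro", then "oughtrdr".
(Check on "embryo": → "ryoemb" → "bryoem" ✓)

oughtrdr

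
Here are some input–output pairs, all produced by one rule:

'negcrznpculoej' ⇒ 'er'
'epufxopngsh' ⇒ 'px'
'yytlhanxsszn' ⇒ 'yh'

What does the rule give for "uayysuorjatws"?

The transformation: keep one character in every 3, starting at position 2 (positions 2nd, 5th, 8th, ...), then keep only the first 2 characters.
For "uayysuorjatws", step one produces "asrt"; step two turns that into "as".

as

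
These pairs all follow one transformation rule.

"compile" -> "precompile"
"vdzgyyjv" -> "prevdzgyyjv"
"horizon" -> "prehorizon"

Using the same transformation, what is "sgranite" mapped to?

presgranite

In each case the input is transformed by: prepend "pre".
"sgranite" → "presgranite".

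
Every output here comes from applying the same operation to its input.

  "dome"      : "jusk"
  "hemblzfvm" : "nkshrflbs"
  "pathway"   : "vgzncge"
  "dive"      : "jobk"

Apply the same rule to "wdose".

cjuyk

Rule — shift every letter 6 places forward in the alphabet (wrapping around).
Doing the same to "wdose": "cjuyk".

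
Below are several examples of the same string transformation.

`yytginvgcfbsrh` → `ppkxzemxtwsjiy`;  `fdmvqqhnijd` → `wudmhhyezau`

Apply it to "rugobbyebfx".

ilxfsspvswo

What's happening: shift every letter 9 places backward in the alphabet (wrapping around).
"rugobbyebfx" → "ilxfsspvswo".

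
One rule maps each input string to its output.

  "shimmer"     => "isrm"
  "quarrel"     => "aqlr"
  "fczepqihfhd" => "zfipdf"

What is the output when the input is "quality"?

The pattern: keep every other character starting from the first (positions 1st, 3rd, 5th, ...), then swap each adjacent pair of characters (1↔2, 3↔4, ...).
On "quality": the first step gives "qaiy", and the second then gives "aqyi".

aqyi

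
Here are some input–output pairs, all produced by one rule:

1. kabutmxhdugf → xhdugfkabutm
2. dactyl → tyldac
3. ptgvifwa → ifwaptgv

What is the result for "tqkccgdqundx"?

In each case the input is transformed by: swap the front and back halves of the string.
Doing the same to "tqkccgdqundx": "dqundxtqkccg".

dqundxtqkccg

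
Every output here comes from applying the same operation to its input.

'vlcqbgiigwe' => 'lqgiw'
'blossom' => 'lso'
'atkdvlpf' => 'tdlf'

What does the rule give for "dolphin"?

opi

Each output is the input with this applied: keep every other character starting from the second (positions 2nd, 4th, 6th, ...).
Applying that to "dolphin" gives "opi".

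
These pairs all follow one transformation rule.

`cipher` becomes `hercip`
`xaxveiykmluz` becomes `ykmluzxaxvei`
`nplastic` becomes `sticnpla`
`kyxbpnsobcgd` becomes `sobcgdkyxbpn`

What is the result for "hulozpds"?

zpdshulo

The transformation: swap the front and back halves of the string.
For "hulozpds" the result is "zpdshulo".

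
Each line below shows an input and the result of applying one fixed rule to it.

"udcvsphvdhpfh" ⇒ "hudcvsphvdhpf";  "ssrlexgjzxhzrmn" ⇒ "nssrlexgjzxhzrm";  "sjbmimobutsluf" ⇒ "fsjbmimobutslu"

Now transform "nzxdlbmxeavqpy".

ynzxdlbmxeavqp

In each case the input is transformed by: move the last character to the front.
For "nzxdlbmxeavqpy" the result is "ynzxdlbmxeavqp".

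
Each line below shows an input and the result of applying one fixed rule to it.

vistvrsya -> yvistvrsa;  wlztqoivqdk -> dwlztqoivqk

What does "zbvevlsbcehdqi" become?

What's happening: move the last character to the front, then swap the first and last characters.
Starting from "zbvevlsbcehdqi": after the first operation, "izbvevlsbcehdq"; after the second, "qzbvevlsbcehdi".

qzbvevlsbcehdi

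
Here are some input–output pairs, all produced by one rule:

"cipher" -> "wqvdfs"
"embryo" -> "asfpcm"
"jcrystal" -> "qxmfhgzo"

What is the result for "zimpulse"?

wndazisg

Rule — shift every letter 12 places backward in the alphabet (wrapping around), then swap each adjacent pair of characters (1↔2, 3↔4, ...).
Applying that to "zimpulse" gives "wndazisg".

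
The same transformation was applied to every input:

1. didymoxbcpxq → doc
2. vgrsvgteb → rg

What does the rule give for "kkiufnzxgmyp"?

The pattern: delete the last 2 characters, then keep one character in every 3, starting at position 3 (positions 3rd, 6th, 9th, ...).
Working it through for "kkiufnzxgmyp": intermediate "kkiufnzxgm", final "ing".

ing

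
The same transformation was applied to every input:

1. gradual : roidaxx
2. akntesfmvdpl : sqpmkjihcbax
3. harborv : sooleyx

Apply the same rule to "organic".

olkfdzx

Rule — sort the characters into reverse alphabetical order, then shift every letter 3 places backward in the alphabet (wrapping around).
"organic" → "ronigca" → "olkfdzx".
(Check on "akntesfmvdpl": → "vtspnmlkfeda" → "sqpmkjihcbax" ✓)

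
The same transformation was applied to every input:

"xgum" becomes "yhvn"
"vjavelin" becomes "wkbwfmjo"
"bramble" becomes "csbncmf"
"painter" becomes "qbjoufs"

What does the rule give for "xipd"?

The rule is to shift every letter 1 place forward in the alphabet (wrapping around).
Applying that to "xipd" gives "yjqe".

yjqe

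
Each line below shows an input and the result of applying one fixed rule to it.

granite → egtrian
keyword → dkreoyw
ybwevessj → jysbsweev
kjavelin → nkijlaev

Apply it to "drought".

The transformation: take characters alternately from the front and the back (1st, last, 2nd, 2nd-last, ...), then swap each adjacent pair of characters (1↔2, 3↔4, ...).
Applying that to "drought" gives "tdhrgou".

tdhrgou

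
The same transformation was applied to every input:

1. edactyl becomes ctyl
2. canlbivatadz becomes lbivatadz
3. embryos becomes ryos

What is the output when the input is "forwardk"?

Each output is the input with this applied: delete the first 3 characters.
So "forwardk" becomes "wardk".

wardk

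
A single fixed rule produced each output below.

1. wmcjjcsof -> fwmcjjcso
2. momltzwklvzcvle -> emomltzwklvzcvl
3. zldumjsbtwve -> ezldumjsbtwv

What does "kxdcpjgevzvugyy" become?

ykxdcpjgevzvugy

The transformation: move the last character to the front.
Applying that to "kxdcpjgevzvugyy" gives "ykxdcpjgevzvugy".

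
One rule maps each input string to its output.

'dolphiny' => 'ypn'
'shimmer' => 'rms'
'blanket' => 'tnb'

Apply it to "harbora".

Rule — swap the first and last characters, then keep one character in every 3, starting at position 1 (positions 1st, 4th, 7th, ...).
"harbora" → "abh".

abh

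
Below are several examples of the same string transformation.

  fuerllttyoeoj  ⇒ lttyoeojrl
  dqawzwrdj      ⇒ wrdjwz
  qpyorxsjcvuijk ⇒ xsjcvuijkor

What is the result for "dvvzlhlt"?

The pattern: delete the first 3 characters, then move the first 2 characters to the end (rotate left by 2).
For "dvvzlhlt", step one produces "zlhlt"; step two turns that into "hltzl".

hltzl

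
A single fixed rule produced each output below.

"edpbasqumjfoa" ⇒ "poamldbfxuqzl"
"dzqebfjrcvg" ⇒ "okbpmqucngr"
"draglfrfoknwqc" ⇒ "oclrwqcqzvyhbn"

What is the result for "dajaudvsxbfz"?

olulfogdimqk

The pattern: shift every letter 11 places forward in the alphabet (wrapping around).
On "dajaudvsxbfz" that produces "olulfogdimqk".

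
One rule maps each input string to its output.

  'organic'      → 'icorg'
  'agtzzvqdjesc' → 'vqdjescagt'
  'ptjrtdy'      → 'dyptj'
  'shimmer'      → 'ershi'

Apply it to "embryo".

The transformation: move the first 3 characters to the end (rotate left by 3), then delete the first 2 characters.
"embryo" → "ryoemb" → "oemb".

oemb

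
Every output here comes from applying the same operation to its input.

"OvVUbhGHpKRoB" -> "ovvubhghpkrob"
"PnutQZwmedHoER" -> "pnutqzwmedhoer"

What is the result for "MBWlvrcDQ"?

mbwlvrcdq

Rule — convert every letter to lowercase.
On "MBWlvrcDQ" that produces "mbwlvrcdq".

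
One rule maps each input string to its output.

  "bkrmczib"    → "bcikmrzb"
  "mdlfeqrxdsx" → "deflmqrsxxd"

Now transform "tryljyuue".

The transformation: sort the characters into alphabetical order, then move the first character to the end.
"tryljyuue" → "ejlrtuuyy" → "jlrtuuyye".

jlrtuuyye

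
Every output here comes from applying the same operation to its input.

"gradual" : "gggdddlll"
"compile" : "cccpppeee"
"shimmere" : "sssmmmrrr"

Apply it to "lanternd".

The rule is to keep one character in every 3, starting at position 1 (positions 1st, 4th, 7th, ...), then repeat every character 3 times.
For "lanternd", step one produces "ltn"; step two turns that into "llltttnnn".

llltttnnn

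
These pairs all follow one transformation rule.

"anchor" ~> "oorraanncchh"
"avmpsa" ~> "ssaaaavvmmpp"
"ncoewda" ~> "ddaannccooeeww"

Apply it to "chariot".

oottcchhaarrii

The pattern: move the last 2 characters to the front (rotate right by 2), then double every character.
Starting from "chariot": after the first operation, "otchari"; after the second, "oottcchhaarrii".
(Check on "avmpsa": → "saavmp" → "ssaaaavvmmpp" ✓)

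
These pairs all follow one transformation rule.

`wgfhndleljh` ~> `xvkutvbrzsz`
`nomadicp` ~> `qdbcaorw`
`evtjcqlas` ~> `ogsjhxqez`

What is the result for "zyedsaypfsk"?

The transformation: move the last 2 characters to the front (rotate right by 2), then shift every letter 12 places backward in the alphabet (wrapping around).
Working it through for "zyedsaypfsk": intermediate "skzyedsaypf", final "gynmsrgomdt".

gynmsrgomdt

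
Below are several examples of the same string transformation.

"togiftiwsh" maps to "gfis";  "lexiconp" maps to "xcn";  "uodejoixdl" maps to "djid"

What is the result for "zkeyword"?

The transformation: keep every other character starting from the first (positions 1st, 3rd, 5th, ...), then delete the first character.
On "zkeyword": the first step gives "zewr", and the second then gives "ewr".

ewr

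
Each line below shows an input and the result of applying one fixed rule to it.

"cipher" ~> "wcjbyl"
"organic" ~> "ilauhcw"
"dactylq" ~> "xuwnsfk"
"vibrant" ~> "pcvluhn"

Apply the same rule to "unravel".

ohlupyf

The pattern: shift every letter 6 places backward in the alphabet (wrapping around).
Doing the same to "unravel": "ohlupyf".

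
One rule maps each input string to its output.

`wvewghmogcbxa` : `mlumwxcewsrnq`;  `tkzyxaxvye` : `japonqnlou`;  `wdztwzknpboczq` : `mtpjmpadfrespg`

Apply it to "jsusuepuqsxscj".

The transformation: shift every letter 10 places backward in the alphabet (wrapping around).
For "jsusuepuqsxscj" the result is "zikikufkginisz".

zikikufkginisz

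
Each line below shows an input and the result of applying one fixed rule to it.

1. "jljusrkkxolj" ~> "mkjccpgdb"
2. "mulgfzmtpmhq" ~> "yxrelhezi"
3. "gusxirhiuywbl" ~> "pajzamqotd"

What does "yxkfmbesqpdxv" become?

In each case the input is transformed by: delete the first 3 characters, then shift every letter 8 places backward in the alphabet (wrapping around).
Starting from "yxkfmbesqpdxv": after the first operation, "fmbesqpdxv"; after the second, "xetwkihvpn".

xetwkihvpn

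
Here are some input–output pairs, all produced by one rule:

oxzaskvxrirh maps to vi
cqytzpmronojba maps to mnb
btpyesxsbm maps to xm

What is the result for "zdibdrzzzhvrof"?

Rule — keep one character in every 3, starting at position 1 (positions 1st, 4th, 7th, ...), then delete the first 2 characters.
Applying both steps to "zdibdrzzzhvrof": "zbzho", then "zho".

zho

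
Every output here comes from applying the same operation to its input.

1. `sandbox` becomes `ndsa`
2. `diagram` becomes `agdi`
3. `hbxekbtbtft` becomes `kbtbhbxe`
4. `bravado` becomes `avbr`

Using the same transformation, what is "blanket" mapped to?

The pattern: delete the last 3 characters, then swap the front and back halves of the string.
For "blanket" the result is "anbl".

anbl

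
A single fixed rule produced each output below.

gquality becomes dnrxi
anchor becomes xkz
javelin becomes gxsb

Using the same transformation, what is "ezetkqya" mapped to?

Looking at the pairs, the operation is to shift every letter 3 places backward in the alphabet (wrapping around), then delete the last 3 characters.
Applying both steps to "ezetkqya": "bwbqhnvx", then "bwbqh".

bwbqh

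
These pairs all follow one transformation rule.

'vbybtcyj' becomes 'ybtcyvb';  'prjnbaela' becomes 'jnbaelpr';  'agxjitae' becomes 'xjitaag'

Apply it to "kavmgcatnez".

vmgcatneka

The transformation: delete the last character, then move the first 2 characters to the end (rotate left by 2).
For "kavmgcatnez" the result is "vmgcatneka".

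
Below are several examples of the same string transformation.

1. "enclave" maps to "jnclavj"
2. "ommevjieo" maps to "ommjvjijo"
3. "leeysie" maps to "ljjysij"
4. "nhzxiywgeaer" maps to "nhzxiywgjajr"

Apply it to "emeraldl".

In each case the input is transformed by: replace every "e" with "j".
"emeraldl" → "jmjraldl".

jmjraldl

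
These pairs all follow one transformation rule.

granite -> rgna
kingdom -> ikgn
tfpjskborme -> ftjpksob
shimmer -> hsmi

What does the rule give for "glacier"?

The transformation: swap each adjacent pair of characters (1↔2, 3↔4, ...), then delete the last 3 characters.
"glacier" → "lgcaeir" → "lgca".

lgca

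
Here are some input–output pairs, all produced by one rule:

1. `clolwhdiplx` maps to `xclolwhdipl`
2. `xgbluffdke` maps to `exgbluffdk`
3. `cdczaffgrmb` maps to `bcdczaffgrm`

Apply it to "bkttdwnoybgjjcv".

vbkttdwnoybgjjc

The transformation: move the last character to the front.
So "bkttdwnoybgjjcv" becomes "vbkttdwnoybgjjc".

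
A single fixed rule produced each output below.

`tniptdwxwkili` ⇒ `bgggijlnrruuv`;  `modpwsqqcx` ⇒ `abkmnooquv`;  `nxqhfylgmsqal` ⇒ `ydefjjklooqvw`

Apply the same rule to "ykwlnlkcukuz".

aiiijjlssuwx

In each case the input is transformed by: sort the characters into alphabetical order, then shift every letter 2 places backward in the alphabet (wrapping around).
Applying both steps to "ykwlnlkcukuz": "ckkkllnuuwyz", then "aiiijjlssuwx".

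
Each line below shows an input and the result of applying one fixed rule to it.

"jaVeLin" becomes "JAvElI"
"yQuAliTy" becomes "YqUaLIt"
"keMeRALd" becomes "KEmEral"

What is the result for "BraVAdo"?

bRAvaD

Looking at the pairs, the operation is to flip the case of every letter, then delete the last character.
Starting from "BraVAdo": after the first operation, "bRAvaDO"; after the second, "bRAvaD".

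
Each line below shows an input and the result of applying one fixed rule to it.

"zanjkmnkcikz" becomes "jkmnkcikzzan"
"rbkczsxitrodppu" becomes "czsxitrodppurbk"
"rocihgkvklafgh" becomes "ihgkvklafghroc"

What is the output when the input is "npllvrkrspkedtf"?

The transformation: move the first 3 characters to the end (rotate left by 3).
So "npllvrkrspkedtf" becomes "lvrkrspkedtfnpl".

lvrkrspkedtfnpl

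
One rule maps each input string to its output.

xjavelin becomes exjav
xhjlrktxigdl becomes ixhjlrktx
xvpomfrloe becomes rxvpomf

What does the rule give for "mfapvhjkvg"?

The transformation: delete the last 3 characters, then move the last character to the front.
For "mfapvhjkvg", step one produces "mfapvhj"; step two turns that into "jmfapvh".

jmfapvh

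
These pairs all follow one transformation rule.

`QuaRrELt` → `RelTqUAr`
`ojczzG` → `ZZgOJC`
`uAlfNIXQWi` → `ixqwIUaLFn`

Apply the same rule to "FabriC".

The transformation: swap the front and back halves of the string, then flip the case of every letter.
"FabriC" → "riCFab" → "RIcfAB".

RIcfAB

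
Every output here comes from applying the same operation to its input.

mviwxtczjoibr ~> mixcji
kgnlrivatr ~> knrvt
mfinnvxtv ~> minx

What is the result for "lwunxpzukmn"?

luxzk

What's happening: delete the last character, then keep every other character starting from the first (positions 1st, 3rd, 5th, ...).
Applying both steps to "lwunxpzukmn": "lwunxpzukm", then "luxzk".
(Check on "mviwxtczjoibr": → "mviwxtczjoib" → "mixcji" ✓)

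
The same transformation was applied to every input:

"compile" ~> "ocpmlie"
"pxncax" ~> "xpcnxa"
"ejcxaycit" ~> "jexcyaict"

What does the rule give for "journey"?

Each output is the input with this applied: swap each adjacent pair of characters (1↔2, 3↔4, ...).
For "journey" the result is "ojrueny".

ojrueny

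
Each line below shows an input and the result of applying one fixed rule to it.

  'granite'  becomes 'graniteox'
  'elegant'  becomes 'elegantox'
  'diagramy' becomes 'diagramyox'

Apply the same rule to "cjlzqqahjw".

What's happening: append "ox".
So "cjlzqqahjw" becomes "cjlzqqahjwox".

cjlzqqahjwox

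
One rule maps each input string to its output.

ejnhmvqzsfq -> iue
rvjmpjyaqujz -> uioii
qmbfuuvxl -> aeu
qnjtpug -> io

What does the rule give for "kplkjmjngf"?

What's happening: shift every letter 1 place backward in the alphabet (wrapping around), then keep only the vowels.
Applying both steps to "kplkjmjngf": "jokjilimfe", then "oiie".

oiie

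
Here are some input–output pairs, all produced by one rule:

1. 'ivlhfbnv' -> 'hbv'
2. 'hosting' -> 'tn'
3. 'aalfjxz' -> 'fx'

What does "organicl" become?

ail

Looking at the pairs, the operation is to keep every other character starting from the second (positions 2nd, 4th, 6th, ...), then delete the first character.
Applying both steps to "organicl": "rail", then "ail".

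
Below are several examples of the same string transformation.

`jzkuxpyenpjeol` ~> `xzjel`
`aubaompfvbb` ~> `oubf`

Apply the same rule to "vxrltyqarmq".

Each output is the input with this applied: keep one character in every 3, starting at position 2 (positions 2nd, 5th, 8th, ...), then swap each adjacent pair of characters (1↔2, 3↔4, ...).
For "vxrltyqarmq", step one produces "xtaq"; step two turns that into "txqa".

txqa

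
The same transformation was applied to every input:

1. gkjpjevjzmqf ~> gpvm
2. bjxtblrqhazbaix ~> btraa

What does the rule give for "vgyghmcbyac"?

vgca

The transformation: keep one character in every 3, starting at position 1 (positions 1st, 4th, 7th, ...).
"vgyghmcbyac" → "vgca".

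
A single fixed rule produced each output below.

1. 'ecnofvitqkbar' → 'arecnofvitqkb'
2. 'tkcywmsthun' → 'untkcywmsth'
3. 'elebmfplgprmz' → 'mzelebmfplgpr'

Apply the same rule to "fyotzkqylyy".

yyfyotzkqyl

What's happening: move the last 2 characters to the front (rotate right by 2).
On "fyotzkqylyy" that produces "yyfyotzkqyl".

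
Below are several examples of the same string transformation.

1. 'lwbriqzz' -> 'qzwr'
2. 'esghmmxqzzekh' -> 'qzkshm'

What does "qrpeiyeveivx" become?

vixrey

Rule — keep every other character starting from the second (positions 2nd, 4th, 6th, ...), then swap the front and back halves of the string.
Applying both steps to "qrpeiyeveivx": "reyvix", then "vixrey".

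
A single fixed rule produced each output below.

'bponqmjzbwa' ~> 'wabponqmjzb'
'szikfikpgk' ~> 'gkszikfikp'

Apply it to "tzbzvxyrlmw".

mwtzbzvxyrl

The rule is to move the last 2 characters to the front (rotate right by 2).
For "tzbzvxyrlmw" the result is "mwtzbzvxyrl".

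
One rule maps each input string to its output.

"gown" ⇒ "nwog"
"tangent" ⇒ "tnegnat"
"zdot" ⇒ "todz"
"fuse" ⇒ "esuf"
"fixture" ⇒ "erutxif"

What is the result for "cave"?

evac

Each output is the input with this applied: reverse the string.
On "cave" that produces "evac".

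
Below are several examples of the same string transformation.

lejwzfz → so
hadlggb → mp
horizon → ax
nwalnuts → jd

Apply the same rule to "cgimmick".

The pattern: keep one character in every 3, starting at position 3 (positions 3rd, 6th, 9th, ...), then shift every letter 9 places forward in the alphabet (wrapping around).
Applying both steps to "cgimmick": "ii", then "rr".

rr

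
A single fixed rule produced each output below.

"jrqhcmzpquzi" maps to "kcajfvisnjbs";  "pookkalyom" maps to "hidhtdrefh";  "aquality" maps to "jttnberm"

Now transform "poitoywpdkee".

himbrhipdwxx

Looking at the pairs, the operation is to shift every letter 7 places backward in the alphabet (wrapping around), then swap each adjacent pair of characters (1↔2, 3↔4, ...).
Working it through for "poitoywpdkee": intermediate "ihbmhrpiwdxx", final "himbrhipdwxx".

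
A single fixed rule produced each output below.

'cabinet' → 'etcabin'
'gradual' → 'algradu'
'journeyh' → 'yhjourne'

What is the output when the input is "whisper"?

What's happening: move the last 2 characters to the front (rotate right by 2).
Applying that to "whisper" gives "erwhisp".

erwhisp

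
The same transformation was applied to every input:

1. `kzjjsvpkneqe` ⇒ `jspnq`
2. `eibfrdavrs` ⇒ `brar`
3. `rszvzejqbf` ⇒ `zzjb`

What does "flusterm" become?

In each case the input is transformed by: delete the first character, then keep every other character starting from the second (positions 2nd, 4th, 6th, ...).
Working it through for "flusterm": intermediate "lusterm", final "utr".

utr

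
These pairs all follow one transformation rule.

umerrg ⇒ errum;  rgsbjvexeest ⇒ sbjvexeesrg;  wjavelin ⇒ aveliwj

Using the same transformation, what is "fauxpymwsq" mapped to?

uxpymwsfa

The pattern: delete the last character, then move the first 2 characters to the end (rotate left by 2).
Applying both steps to "fauxpymwsq": "fauxpymws", then "uxpymwsfa".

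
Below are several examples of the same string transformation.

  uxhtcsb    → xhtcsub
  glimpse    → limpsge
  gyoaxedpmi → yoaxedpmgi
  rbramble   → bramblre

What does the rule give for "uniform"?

niforum

The pattern: swap the first and last characters, then move the first character to the end.
Starting from "uniform": after the first operation, "mniforu"; after the second, "niforum".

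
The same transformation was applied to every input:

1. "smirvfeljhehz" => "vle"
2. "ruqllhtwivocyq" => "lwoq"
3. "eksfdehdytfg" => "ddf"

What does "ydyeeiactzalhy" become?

Looking at the pairs, the operation is to delete the first 2 characters, then keep one character in every 3, starting at position 3 (positions 3rd, 6th, 9th, ...).
For "ydyeeiactzalhy" the result is "ecay".

ecay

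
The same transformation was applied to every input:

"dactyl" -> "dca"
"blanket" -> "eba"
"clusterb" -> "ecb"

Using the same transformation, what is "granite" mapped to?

gea

Rule — sort the characters into reverse alphabetical order, then keep only the last 3 characters.
So "granite" becomes "gea".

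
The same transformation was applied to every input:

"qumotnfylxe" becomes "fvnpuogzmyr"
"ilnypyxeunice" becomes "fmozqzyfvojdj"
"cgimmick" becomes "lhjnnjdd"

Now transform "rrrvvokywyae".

fsswwplzxzbs

Looking at the pairs, the operation is to swap the first and last characters, then shift every letter 1 place forward in the alphabet (wrapping around).
"rrrvvokywyae" → "errvvokywyar" → "fsswwplzxzbs".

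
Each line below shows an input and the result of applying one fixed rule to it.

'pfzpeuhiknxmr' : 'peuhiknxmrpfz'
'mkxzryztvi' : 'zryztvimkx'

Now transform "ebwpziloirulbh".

The pattern: move the first 3 characters to the end (rotate left by 3).
Doing the same to "ebwpziloirulbh": "pziloirulbhebw".

pziloirulbhebw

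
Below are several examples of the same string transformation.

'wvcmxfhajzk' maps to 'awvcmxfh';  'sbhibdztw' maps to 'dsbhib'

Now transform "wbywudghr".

Looking at the pairs, the operation is to delete the last 3 characters, then move the last character to the front.
On "wbywudghr": the first step gives "wbywud", and the second then gives "dwbywu".

dwbywu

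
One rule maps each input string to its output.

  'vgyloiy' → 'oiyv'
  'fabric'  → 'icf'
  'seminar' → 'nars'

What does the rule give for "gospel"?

Looking at the pairs, the operation is to move the first character to the end, then delete the first 3 characters.
Starting from "gospel": after the first operation, "ospelg"; after the second, "elg".

elg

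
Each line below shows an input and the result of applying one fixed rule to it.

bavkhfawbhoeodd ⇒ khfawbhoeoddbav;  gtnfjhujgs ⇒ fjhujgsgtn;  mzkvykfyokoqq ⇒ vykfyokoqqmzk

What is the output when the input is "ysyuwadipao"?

What's happening: move the first 3 characters to the end (rotate left by 3).
Applying that to "ysyuwadipao" gives "uwadipaoysy".

uwadipaoysy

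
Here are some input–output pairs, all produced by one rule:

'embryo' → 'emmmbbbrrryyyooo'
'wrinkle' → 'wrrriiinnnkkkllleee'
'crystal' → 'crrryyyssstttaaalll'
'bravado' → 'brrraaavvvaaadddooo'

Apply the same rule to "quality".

quuuaaallliiitttyyy

Rule — repeat every character 3 times, then delete the first 2 characters.
Working it through for "quality": intermediate "qqquuuaaallliiitttyyy", final "quuuaaallliiitttyyy".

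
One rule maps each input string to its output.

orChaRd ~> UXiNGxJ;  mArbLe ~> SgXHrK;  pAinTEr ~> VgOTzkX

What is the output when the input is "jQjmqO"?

PwPSWu

Rule — flip the case of every letter, then shift every letter 6 places forward in the alphabet (wrapping around).
For "jQjmqO", step one produces "JqJMQo"; step two turns that into "PwPSWu".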